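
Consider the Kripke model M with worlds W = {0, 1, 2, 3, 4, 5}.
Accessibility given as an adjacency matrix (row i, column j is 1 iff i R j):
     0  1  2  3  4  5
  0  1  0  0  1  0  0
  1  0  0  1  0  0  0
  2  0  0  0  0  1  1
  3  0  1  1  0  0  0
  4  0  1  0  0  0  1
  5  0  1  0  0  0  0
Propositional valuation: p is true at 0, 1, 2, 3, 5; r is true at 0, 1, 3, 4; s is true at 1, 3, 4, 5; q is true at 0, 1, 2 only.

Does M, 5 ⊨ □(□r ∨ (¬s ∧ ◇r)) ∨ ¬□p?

No

At 5: □(□r ∨ (¬s ∧ ◇r)) is false, ¬□p is false, so □(□r ∨ (¬s ∧ ◇r)) ∨ ¬□p is false.
  At 5: □(□r ∨ (¬s ∧ ◇r)) requires □r ∨ (¬s ∧ ◇r) at every successor {1}.
    □r ∨ (¬s ∧ ◇r) fails at 1, so □(□r ∨ (¬s ∧ ◇r)) is false at 5.
      At 1: □r is false, ¬s ∧ ◇r is false, so □r ∨ (¬s ∧ ◇r) is false.
  At 5: □p is true, so ¬□p is false.
    At 5: □p requires p at every successor {1}.
      At 1: p is true.
    So □p is true at 5.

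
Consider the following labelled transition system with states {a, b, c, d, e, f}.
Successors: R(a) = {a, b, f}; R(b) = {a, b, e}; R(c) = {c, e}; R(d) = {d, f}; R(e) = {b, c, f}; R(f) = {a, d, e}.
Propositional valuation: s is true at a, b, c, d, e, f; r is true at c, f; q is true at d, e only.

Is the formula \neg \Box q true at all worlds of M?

Yes

Let φ = \neg \Box q. Evaluate φ at each world:
  a (successors {a, b, f}): φ is true.
  b (successors {a, b, e}): φ is true.
  c (successors {c, e}): φ is true.
  d (successors {d, f}): φ is true.
  e (successors {b, c, f}): φ is true.
  f (successors {a, d, e}): φ is true.
For instance, at e:
  At e: \Box q is false, so \neg \Box q is true.
    At e: \Box q requires q at every successor {b, c, f}.
      q fails at b, so \Box q is false at e.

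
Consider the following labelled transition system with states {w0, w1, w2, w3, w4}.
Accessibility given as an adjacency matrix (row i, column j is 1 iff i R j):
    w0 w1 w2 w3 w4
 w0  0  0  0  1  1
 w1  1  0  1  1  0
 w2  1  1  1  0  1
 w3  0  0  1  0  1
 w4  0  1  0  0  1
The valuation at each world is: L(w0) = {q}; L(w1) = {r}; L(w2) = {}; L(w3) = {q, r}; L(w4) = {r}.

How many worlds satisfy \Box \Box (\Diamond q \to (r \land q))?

Let φ = \Box \Box (\Diamond q \to (r \land q)). Evaluate φ at each world:
  w0 (successors {w3, w4}): φ is false.
  w1 (successors {w0, w2, w3}): φ is false.
  w2 (successors {w0, w1, w2, w4}): φ is false.
  w3 (successors {w2, w4}): φ is false.
  w4 (successors {w1, w4}): φ is false.
For instance, at w4:
  At w4: \Box \Box (\Diamond q \to (r \land q)) requires \Box (\Diamond q \to (r \land q)) at every successor {w1, w4}.
    \Box (\Diamond q \to (r \land q)) fails at w1, so \Box \Box (\Diamond q \to (r \land q)) is false at w4.
      At w1: \Box (\Diamond q \to (r \land q)) requires \Diamond q \to (r \land q) at every successor {w0, w2, w3}.
        \Diamond q \to (r \land q) fails at w0, so \Box (\Diamond q \to (r \land q)) is false at w1.
Satisfying worlds: none.

0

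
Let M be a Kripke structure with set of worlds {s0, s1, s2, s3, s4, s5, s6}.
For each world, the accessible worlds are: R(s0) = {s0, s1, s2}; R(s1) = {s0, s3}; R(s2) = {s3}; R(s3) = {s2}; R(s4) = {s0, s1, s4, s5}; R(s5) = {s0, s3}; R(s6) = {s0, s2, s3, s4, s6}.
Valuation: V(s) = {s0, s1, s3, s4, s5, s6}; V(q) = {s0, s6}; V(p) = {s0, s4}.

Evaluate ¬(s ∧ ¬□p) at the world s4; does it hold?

No

Recall that □ψ holds at a world iff ψ holds at every accessible world, and ◇ψ holds iff ψ holds at some accessible world.
At s4: s ∧ ¬□p is true, so ¬(s ∧ ¬□p) is false.
  At s4: s is true, ¬□p is true, so s ∧ ¬□p is true.
    At s4: □p is false, so ¬□p is true.
      At s4: □p requires p at every successor {s0, s1, s4, s5}.
        p fails at s1, so □p is false at s4.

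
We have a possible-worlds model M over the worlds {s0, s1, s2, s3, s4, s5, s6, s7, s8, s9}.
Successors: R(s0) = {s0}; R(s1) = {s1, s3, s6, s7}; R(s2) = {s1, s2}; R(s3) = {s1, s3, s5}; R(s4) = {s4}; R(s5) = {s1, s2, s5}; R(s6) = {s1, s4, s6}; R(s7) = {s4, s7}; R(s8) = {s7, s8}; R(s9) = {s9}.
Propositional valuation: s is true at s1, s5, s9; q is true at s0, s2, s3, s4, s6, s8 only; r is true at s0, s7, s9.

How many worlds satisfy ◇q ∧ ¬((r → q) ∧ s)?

7

Recall that ◇ψ holds at a world iff ψ holds at some accessible world.
Let φ = ◇q ∧ ¬((r → q) ∧ s). Evaluate φ at each world:
  s0 (successors {s0}): φ is true.
  s1 (successors {s1, s3, s6, s7}): φ is false.
  s2 (successors {s1, s2}): φ is true.
  s3 (successors {s1, s3, s5}): φ is true.
  s4 (successors {s4}): φ is true.
  s5 (successors {s1, s2, s5}): φ is false.
  s6 (successors {s1, s4, s6}): φ is true.
  s7 (successors {s4, s7}): φ is true.
  s8 (successors {s7, s8}): φ is true.
  s9 (successors {s9}): φ is false.
For instance, at s1:
  At s1: ◇q is true, ¬((r → q) ∧ s) is false, so ◇q ∧ ¬((r → q) ∧ s) is false.
    At s1: ◇q requires q at some successor in {s1, s3, s6, s7}.
      q holds at s3, so ◇q is true at s1.
Satisfying worlds: {s0, s2, s3, s4, s6, s7, s8}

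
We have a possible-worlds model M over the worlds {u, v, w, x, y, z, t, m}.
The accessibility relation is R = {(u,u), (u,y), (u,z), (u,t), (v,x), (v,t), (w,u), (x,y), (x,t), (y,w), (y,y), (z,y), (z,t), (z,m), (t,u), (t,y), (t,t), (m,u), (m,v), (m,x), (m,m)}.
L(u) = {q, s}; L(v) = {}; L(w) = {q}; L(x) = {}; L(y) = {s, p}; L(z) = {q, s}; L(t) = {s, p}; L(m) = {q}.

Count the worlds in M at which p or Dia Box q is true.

2

Let φ = p or Dia Box q. Evaluate φ at each world:
  u (successors {u, y, z, t}): φ is false.
  v (successors {x, t}): φ is false.
  w (successors {u}): φ is false.
  x (successors {y, t}): φ is false.
  y (successors {w, y}): φ is true.
  z (successors {y, t, m}): φ is false.
  t (successors {u, y, t}): φ is true.
  m (successors {u, v, x, m}): φ is false.
For instance, at v:
  At v: p is false, Dia Box q is false, so p or Dia Box q is false.
    At v: Dia Box q requires Box q at some successor in {x, t}.
      At x: Box q is false.
      At t: Box q is false.
    So Dia Box q is false at v.
Satisfying worlds: {y, t}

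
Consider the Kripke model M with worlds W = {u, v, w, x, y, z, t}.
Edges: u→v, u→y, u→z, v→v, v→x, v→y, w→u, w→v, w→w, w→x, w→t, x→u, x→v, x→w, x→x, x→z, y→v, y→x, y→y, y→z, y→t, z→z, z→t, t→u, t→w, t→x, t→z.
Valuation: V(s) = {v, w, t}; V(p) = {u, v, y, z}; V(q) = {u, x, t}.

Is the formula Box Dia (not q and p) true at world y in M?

At y: Box Dia (not q and p) requires Dia (not q and p) at every successor {v, x, y, z, t}.
  At v: Dia (not q and p) is true.
  At x: Dia (not q and p) is true.
  At y: Dia (not q and p) is true.
  At z: Dia (not q and p) is true.
  At t: Dia (not q and p) is true.
So Box Dia (not q and p) is true at y.

Yes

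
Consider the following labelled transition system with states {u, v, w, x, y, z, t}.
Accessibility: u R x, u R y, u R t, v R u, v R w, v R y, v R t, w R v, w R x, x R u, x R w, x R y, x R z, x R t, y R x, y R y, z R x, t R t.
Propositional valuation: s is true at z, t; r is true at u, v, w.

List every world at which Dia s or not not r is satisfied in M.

Let φ = Dia s or not not r. Evaluate φ at each world:
  u (successors {x, y, t}): φ is true.
  v (successors {u, w, y, t}): φ is true.
  w (successors {v, x}): φ is true.
  x (successors {u, w, y, z, t}): φ is true.
  y (successors {x, y}): φ is false.
  z (successors {x}): φ is false.
  t (successors {t}): φ is true.
For instance, at y:
  At y: Dia s is false, not not r is false, so Dia s or not not r is false.
    At y: Dia s requires s at some successor in {x, y}.
      At x: s is false.
      At y: s is false.
    So Dia s is false at y.
Satisfying worlds: {u, v, w, x, t}

u, v, w, x, t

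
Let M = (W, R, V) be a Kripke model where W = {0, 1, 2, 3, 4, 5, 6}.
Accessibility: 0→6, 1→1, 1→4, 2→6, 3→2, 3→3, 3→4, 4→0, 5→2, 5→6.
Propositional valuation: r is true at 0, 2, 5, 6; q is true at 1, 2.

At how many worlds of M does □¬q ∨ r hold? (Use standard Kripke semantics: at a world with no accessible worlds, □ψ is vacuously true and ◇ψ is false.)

Let φ = □¬q ∨ r. Evaluate φ at each world:
  0 (successors {6}): φ is true.
  1 (successors {1, 4}): φ is false.
  2 (successors {6}): φ is true.
  3 (successors {2, 3, 4}): φ is false.
  4 (successors {0}): φ is true.
  5 (successors {2, 6}): φ is true.
  6 (successors ∅): φ is true.
For instance, at 5:
  At 5: □¬q is false, r is true, so □¬q ∨ r is true.
    At 5: □¬q requires ¬q at every successor {2, 6}.
      ¬q fails at 2, so □¬q is false at 5.
Satisfying worlds: {0, 2, 4, 5, 6}

5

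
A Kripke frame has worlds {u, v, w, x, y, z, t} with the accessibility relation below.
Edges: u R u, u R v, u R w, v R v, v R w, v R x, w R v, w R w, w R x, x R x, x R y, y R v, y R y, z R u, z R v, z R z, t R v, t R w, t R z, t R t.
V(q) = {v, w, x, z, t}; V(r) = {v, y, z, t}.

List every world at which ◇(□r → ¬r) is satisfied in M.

Let φ = ◇(□r → ¬r). Evaluate φ at each world:
  u (successors {u, v, w}): φ is true.
  v (successors {v, w, x}): φ is true.
  w (successors {v, w, x}): φ is true.
  x (successors {x, y}): φ is true.
  y (successors {v, y}): φ is true.
  z (successors {u, v, z}): φ is true.
  t (successors {v, w, z, t}): φ is true.
For instance, at v:
  At v: ◇(□r → ¬r) requires □r → ¬r at some successor in {v, w, x}.
    □r → ¬r holds at v, so ◇(□r → ¬r) is true at v.
      At v: □r is false, ¬r is false, so □r → ¬r is true.
Satisfying worlds: {u, v, w, x, y, z, t}

u, v, w, x, y, z, t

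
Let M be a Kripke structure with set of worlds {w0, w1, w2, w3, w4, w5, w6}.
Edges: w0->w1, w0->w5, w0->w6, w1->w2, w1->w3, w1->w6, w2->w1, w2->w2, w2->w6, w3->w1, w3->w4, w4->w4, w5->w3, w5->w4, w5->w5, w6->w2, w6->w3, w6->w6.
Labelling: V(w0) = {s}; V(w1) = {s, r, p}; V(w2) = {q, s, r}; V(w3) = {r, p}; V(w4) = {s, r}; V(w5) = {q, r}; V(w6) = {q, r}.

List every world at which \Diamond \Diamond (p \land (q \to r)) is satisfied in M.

Let φ = \Diamond \Diamond (p \land (q \to r)). Evaluate φ at each world:
  w0 (successors {w1, w5, w6}): φ is true.
  w1 (successors {w2, w3, w6}): φ is true.
  w2 (successors {w1, w2, w6}): φ is true.
  w3 (successors {w1, w4}): φ is true.
  w4 (successors {w4}): φ is false.
  w5 (successors {w3, w4, w5}): φ is true.
  w6 (successors {w2, w3, w6}): φ is true.
For instance, at w0:
  At w0: \Diamond \Diamond (p \land (q \to r)) requires \Diamond (p \land (q \to r)) at some successor in {w1, w5, w6}.
    \Diamond (p \land (q \to r)) holds at w1, so \Diamond \Diamond (p \land (q \to r)) is true at w0.
      At w1: \Diamond (p \land (q \to r)) requires p \land (q \to r) at some successor in {w2, w3, w6}.
        p \land (q \to r) holds at w3, so \Diamond (p \land (q \to r)) is true at w1.
Satisfying worlds: {w0, w1, w2, w3, w5, w6}

w0, w1, w2, w3, w5, w6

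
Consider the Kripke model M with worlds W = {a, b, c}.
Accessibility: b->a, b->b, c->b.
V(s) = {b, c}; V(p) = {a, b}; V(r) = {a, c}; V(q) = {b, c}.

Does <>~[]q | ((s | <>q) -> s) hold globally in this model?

Yes

Recall that []ψ holds at a world iff ψ holds at every accessible world, and <>ψ holds iff ψ holds at some accessible world.
Let φ = <>~[]q | ((s | <>q) -> s). Evaluate φ at each world:
  a (successors ∅): φ is true.
  b (successors {a, b}): φ is true.
  c (successors {b}): φ is true.
For instance, at c:
  At c: <>~[]q is true, (s | <>q) -> s is true, so <>~[]q | ((s | <>q) -> s) is true.
    At c: <>~[]q requires ~[]q at some successor in {b}.
      ~[]q holds at b, so <>~[]q is true at c.
    At c: s | <>q is true, s is true, so (s | <>q) -> s is true.
      At c: s is true, <>q is true, so s | <>q is true.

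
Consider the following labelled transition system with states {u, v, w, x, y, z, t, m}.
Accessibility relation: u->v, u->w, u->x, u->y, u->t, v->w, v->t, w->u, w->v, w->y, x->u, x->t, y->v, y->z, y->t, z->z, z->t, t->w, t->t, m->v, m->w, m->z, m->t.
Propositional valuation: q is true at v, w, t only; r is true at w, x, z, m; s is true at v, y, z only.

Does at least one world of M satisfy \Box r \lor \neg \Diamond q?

No

Let φ = \Box r \lor \neg \Diamond q. Evaluate φ at each world:
  u (successors {v, w, x, y, t}): φ is false.
  v (successors {w, t}): φ is false.
  w (successors {u, v, y}): φ is false.
  x (successors {u, t}): φ is false.
  y (successors {v, z, t}): φ is false.
  z (successors {z, t}): φ is false.
  t (successors {w, t}): φ is false.
  m (successors {v, w, z, t}): φ is false.
For instance, at x:
  At x: \Box r is false, \neg \Diamond q is false, so \Box r \lor \neg \Diamond q is false.
    At x: \Box r requires r at every successor {u, t}.
      r fails at u, so \Box r is false at x.
    At x: \Diamond q is true, so \neg \Diamond q is false.
      At x: \Diamond q requires q at some successor in {u, t}.
        q holds at t, so \Diamond q is true at x.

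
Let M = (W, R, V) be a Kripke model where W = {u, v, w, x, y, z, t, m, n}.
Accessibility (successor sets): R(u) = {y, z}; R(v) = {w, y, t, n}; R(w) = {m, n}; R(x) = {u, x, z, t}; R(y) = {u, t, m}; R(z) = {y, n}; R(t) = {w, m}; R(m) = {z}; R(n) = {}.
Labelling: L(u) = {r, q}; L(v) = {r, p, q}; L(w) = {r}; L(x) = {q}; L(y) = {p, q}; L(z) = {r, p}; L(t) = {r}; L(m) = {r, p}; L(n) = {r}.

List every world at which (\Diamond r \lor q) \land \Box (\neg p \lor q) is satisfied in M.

Let φ = (\Diamond r \lor q) \land \Box (\neg p \lor q). Evaluate φ at each world:
  u (successors {y, z}): φ is false.
  v (successors {w, y, t, n}): φ is true.
  w (successors {m, n}): φ is false.
  x (successors {u, x, z, t}): φ is false.
  y (successors {u, t, m}): φ is false.
  z (successors {y, n}): φ is true.
  t (successors {w, m}): φ is false.
  m (successors {z}): φ is false.
  n (successors ∅): φ is false.
For instance, at z:
  At z: \Diamond r \lor q is true, \Box (\neg p \lor q) is true, so (\Diamond r \lor q) \land \Box (\neg p \lor q) is true.
    At z: \Diamond r is true, q is false, so \Diamond r \lor q is true.
      At z: \Diamond r requires r at some successor in {y, n}.
        r holds at n, so \Diamond r is true at z.
    At z: \Box (\neg p \lor q) requires \neg p \lor q at every successor {y, n}.
      At y: \neg p \lor q is true.
      At n: \neg p \lor q is true.
    So \Box (\neg p \lor q) is true at z.
Satisfying worlds: {v, z}

v, z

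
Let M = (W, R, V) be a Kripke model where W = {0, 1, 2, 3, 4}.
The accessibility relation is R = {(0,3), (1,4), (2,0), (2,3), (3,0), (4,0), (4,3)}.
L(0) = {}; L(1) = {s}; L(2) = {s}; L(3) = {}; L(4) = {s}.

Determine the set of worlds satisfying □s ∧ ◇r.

Let φ = □s ∧ ◇r. Evaluate φ at each world:
  0 (successors {3}): φ is false.
  1 (successors {4}): φ is false.
  2 (successors {0, 3}): φ is false.
  3 (successors {0}): φ is false.
  4 (successors {0, 3}): φ is false.
For instance, at 2:
  At 2: □s is false, ◇r is false, so □s ∧ ◇r is false.
    At 2: □s requires s at every successor {0, 3}.
      s fails at 0, so □s is false at 2.
    At 2: ◇r requires r at some successor in {0, 3}.
      At 0: r is false.
      At 3: r is false.
    So ◇r is false at 2.
Satisfying worlds: none.

none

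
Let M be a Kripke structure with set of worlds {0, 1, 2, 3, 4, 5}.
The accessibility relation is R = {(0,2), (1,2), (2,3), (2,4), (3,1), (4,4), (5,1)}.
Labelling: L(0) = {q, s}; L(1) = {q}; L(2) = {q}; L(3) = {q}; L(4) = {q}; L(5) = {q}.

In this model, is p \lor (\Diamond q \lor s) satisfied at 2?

At 2: p is false, \Diamond q \lor s is true, so p \lor (\Diamond q \lor s) is true.
  At 2: \Diamond q is true, s is false, so \Diamond q \lor s is true.
    At 2: \Diamond q requires q at some successor in {3, 4}.
      q holds at 3, so \Diamond q is true at 2.

Yes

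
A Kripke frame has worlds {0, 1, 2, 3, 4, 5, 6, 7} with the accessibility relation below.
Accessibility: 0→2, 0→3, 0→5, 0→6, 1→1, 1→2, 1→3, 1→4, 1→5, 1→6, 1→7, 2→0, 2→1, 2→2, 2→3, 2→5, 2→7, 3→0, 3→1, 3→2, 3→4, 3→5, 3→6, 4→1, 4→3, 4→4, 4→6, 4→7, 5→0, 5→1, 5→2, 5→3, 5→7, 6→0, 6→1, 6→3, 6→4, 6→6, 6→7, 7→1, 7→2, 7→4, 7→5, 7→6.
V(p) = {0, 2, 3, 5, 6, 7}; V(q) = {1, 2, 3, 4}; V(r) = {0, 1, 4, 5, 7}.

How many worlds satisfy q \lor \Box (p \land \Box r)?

Recall that \Box ψ holds at a world iff ψ holds at every accessible world, and \Diamond ψ holds iff ψ holds at some accessible world.
Let φ = q \lor \Box (p \land \Box r). Evaluate φ at each world:
  0 (successors {2, 3, 5, 6}): φ is false.
  1 (successors {1, 2, 3, 4, 5, 6, 7}): φ is true.
  2 (successors {0, 1, 2, 3, 5, 7}): φ is true.
  3 (successors {0, 1, 2, 4, 5, 6}): φ is true.
  4 (successors {1, 3, 4, 6, 7}): φ is true.
  5 (successors {0, 1, 2, 3, 7}): φ is false.
  6 (successors {0, 1, 3, 4, 6, 7}): φ is false.
  7 (successors {1, 2, 4, 5, 6}): φ is false.
For instance, at 5:
  At 5: q is false, \Box (p \land \Box r) is false, so q \lor \Box (p \land \Box r) is false.
    At 5: \Box (p \land \Box r) requires p \land \Box r at every successor {0, 1, 2, 3, 7}.
      p \land \Box r fails at 0, so \Box (p \land \Box r) is false at 5.
Satisfying worlds: {1, 2, 3, 4}

4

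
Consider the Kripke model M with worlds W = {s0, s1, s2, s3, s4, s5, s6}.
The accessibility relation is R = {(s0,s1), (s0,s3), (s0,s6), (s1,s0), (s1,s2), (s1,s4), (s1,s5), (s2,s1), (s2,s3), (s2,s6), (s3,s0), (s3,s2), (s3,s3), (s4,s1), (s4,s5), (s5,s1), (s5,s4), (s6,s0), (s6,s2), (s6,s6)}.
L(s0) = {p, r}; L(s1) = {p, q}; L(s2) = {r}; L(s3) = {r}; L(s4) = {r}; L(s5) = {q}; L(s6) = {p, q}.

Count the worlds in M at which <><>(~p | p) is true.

Let φ = <><>(~p | p). Evaluate φ at each world:
  s0 (successors {s1, s3, s6}): φ is true.
  s1 (successors {s0, s2, s4, s5}): φ is true.
  s2 (successors {s1, s3, s6}): φ is true.
  s3 (successors {s0, s2, s3}): φ is true.
  s4 (successors {s1, s5}): φ is true.
  s5 (successors {s1, s4}): φ is true.
  s6 (successors {s0, s2, s6}): φ is true.
For instance, at s3:
  At s3: <><>(~p | p) requires <>(~p | p) at some successor in {s0, s2, s3}.
    <>(~p | p) holds at s0, so <><>(~p | p) is true at s3.
      At s0: <>(~p | p) requires ~p | p at some successor in {s1, s3, s6}.
        ~p | p holds at s1, so <>(~p | p) is true at s0.
Satisfying worlds: {s0, s1, s2, s3, s4, s5, s6}

7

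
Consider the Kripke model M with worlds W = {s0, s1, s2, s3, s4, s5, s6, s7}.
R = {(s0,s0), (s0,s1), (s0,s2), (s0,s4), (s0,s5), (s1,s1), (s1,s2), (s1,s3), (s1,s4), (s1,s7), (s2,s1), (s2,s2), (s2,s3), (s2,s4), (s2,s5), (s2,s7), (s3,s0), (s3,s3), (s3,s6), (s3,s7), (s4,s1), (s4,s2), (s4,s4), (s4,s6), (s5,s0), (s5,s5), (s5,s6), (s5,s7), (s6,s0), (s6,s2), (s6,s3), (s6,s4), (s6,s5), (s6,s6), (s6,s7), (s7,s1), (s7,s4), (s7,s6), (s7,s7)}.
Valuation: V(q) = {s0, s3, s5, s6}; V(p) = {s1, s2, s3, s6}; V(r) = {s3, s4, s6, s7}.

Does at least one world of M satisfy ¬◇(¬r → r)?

No

Let φ = ¬◇(¬r → r). Evaluate φ at each world:
  s0 (successors {s0, s1, s2, s4, s5}): φ is false.
  s1 (successors {s1, s2, s3, s4, s7}): φ is false.
  s2 (successors {s1, s2, s3, s4, s5, s7}): φ is false.
  s3 (successors {s0, s3, s6, s7}): φ is false.
  s4 (successors {s1, s2, s4, s6}): φ is false.
  s5 (successors {s0, s5, s6, s7}): φ is false.
  s6 (successors {s0, s2, s3, s4, s5, s6, s7}): φ is false.
  s7 (successors {s1, s4, s6, s7}): φ is false.
For instance, at s0:
  At s0: ◇(¬r → r) is true, so ¬◇(¬r → r) is false.
    At s0: ◇(¬r → r) requires ¬r → r at some successor in {s0, s1, s2, s4, s5}.
      ¬r → r holds at s4, so ◇(¬r → r) is true at s0.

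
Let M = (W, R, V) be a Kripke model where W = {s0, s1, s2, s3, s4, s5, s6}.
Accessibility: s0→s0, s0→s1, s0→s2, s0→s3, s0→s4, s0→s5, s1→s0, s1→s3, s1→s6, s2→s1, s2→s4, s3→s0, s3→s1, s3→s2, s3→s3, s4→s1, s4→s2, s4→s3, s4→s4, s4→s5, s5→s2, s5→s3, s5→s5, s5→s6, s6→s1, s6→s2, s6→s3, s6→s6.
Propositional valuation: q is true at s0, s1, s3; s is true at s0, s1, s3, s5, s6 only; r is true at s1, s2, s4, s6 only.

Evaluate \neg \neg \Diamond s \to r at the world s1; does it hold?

At s1: \neg \neg \Diamond s is true, r is true, so \neg \neg \Diamond s \to r is true.
  At s1: \neg \Diamond s is false, so \neg \neg \Diamond s is true.
    At s1: \Diamond s is true, so \neg \Diamond s is false.
      At s1: \Diamond s requires s at some successor in {s0, s3, s6}.
        s holds at s0, so \Diamond s is true at s1.

Yes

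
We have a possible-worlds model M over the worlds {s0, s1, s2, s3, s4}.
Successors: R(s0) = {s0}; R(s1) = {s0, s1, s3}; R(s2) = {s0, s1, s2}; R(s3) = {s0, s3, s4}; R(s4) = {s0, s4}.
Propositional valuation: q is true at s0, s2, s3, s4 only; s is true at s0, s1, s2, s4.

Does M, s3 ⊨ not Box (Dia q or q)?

No

Recall that Box ψ holds at a world iff ψ holds at every accessible world, and Dia ψ holds iff ψ holds at some accessible world.
At s3: Box (Dia q or q) is true, so not Box (Dia q or q) is false.
  At s3: Box (Dia q or q) requires Dia q or q at every successor {s0, s3, s4}.
      At s0: Dia q is true, q is true, so Dia q or q is true.
      At s3: Dia q is true, q is true, so Dia q or q is true.
      At s4: Dia q is true, q is true, so Dia q or q is true.
  So Box (Dia q or q) is true at s3.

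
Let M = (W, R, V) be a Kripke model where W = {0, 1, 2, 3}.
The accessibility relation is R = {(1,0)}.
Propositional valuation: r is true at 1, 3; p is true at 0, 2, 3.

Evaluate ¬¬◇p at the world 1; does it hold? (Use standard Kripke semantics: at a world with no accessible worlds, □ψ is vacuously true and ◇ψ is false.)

Yes

At 1: ¬◇p is false, so ¬¬◇p is true.
  At 1: ◇p is true, so ¬◇p is false.
    At 1: ◇p requires p at some successor in {0}.
      p holds at 0, so ◇p is true at 1.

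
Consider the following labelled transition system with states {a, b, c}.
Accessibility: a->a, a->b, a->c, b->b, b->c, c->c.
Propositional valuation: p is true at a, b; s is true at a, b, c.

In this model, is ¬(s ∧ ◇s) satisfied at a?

At a: s ∧ ◇s is true, so ¬(s ∧ ◇s) is false.
  At a: s is true, ◇s is true, so s ∧ ◇s is true.
    At a: ◇s requires s at some successor in {a, b, c}.
      s holds at a, so ◇s is true at a.

No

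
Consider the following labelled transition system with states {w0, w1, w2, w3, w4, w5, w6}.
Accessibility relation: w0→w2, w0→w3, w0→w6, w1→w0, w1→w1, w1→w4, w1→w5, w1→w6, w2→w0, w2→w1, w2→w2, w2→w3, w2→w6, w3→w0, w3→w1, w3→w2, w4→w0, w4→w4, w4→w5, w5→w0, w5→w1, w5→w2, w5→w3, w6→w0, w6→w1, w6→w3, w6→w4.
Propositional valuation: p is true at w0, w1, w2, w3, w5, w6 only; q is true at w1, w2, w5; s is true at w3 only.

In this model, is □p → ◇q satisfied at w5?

Recall that □ψ holds at a world iff ψ holds at every accessible world, and ◇ψ holds iff ψ holds at some accessible world.
At w5: □p is true, ◇q is true, so □p → ◇q is true.
  At w5: □p requires p at every successor {w0, w1, w2, w3}.
    At w0: p is true.
    At w1: p is true.
    At w2: p is true.
    At w3: p is true.
  So □p is true at w5.
  At w5: ◇q requires q at some successor in {w0, w1, w2, w3}.
    q holds at w1, so ◇q is true at w5.

Yes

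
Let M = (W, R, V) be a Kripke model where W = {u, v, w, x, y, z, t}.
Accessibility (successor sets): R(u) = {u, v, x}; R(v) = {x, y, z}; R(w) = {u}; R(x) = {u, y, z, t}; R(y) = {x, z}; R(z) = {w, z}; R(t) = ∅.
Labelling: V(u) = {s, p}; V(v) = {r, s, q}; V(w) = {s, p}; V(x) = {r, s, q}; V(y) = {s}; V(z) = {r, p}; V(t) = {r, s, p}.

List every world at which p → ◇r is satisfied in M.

Let φ = p → ◇r. Evaluate φ at each world:
  u (successors {u, v, x}): φ is true.
  v (successors {x, y, z}): φ is true.
  w (successors {u}): φ is false.
  x (successors {u, y, z, t}): φ is true.
  y (successors {x, z}): φ is true.
  z (successors {w, z}): φ is true.
  t (successors ∅): φ is false.
For instance, at x:
  At x: p is false, ◇r is true, so p → ◇r is true.
    At x: ◇r requires r at some successor in {u, y, z, t}.
      r holds at z, so ◇r is true at x.
Satisfying worlds: {u, v, x, y, z}

u, v, x, y, z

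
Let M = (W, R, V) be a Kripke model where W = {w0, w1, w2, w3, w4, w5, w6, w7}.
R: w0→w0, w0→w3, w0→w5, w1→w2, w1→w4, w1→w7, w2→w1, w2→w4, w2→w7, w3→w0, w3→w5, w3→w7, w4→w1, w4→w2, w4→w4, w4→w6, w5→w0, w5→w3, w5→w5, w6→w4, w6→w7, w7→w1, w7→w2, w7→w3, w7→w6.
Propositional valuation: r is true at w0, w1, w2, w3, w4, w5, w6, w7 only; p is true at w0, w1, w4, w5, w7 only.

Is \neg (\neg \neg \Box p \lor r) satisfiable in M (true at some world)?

No

Let φ = \neg (\neg \neg \Box p \lor r). Evaluate φ at each world:
  w0 (successors {w0, w3, w5}): φ is false.
  w1 (successors {w2, w4, w7}): φ is false.
  w2 (successors {w1, w4, w7}): φ is false.
  w3 (successors {w0, w5, w7}): φ is false.
  w4 (successors {w1, w2, w4, w6}): φ is false.
  w5 (successors {w0, w3, w5}): φ is false.
  w6 (successors {w4, w7}): φ is false.
  w7 (successors {w1, w2, w3, w6}): φ is false.
For instance, at w7:
  At w7: \neg \neg \Box p \lor r is true, so \neg (\neg \neg \Box p \lor r) is false.
    At w7: \neg \neg \Box p is false, r is true, so \neg \neg \Box p \lor r is true.
      At w7: \neg \Box p is true, so \neg \neg \Box p is false.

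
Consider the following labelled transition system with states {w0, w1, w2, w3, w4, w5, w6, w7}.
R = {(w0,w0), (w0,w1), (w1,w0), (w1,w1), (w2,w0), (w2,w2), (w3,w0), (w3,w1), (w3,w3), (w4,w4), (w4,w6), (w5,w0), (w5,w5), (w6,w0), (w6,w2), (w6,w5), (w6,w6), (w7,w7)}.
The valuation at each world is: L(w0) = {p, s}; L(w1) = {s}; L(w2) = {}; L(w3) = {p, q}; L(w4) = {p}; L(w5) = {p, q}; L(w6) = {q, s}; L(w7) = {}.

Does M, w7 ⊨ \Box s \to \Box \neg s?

Yes

Recall that \Box ψ holds at a world iff ψ holds at every accessible world, and \Diamond ψ holds iff ψ holds at some accessible world.
At w7: \Box s is false, \Box \neg s is true, so \Box s \to \Box \neg s is true.
  At w7: \Box s requires s at every successor {w7}.
    s fails at w7, so \Box s is false at w7.
  At w7: \Box \neg s requires \neg s at every successor {w7}.
    At w7: \neg s is true.
  So \Box \neg s is true at w7.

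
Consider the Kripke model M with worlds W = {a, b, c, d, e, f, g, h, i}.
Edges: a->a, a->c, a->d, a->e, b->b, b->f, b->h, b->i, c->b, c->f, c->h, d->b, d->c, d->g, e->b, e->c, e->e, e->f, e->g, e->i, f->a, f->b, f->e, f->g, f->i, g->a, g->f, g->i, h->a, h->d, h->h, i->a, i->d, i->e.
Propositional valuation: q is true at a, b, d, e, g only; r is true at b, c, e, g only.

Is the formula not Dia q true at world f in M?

At f: Dia q is true, so not Dia q is false.
  At f: Dia q requires q at some successor in {a, b, e, g, i}.
    q holds at a, so Dia q is true at f.

No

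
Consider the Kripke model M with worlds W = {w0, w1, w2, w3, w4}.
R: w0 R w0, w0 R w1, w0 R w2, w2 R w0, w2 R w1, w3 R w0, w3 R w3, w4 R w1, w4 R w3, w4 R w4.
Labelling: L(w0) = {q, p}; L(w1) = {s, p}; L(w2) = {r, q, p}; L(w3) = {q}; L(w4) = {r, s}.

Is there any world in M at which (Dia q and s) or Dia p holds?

Recall that Dia ψ holds at a world iff ψ holds at some accessible world.
Let φ = (Dia q and s) or Dia p. Evaluate φ at each world:
  w0 (successors {w0, w1, w2}): φ is true.
  w1 (successors ∅): φ is false.
  w2 (successors {w0, w1}): φ is true.
  w3 (successors {w0, w3}): φ is true.
  w4 (successors {w1, w3, w4}): φ is true.
Detail at w0 (witness):
  At w0: Dia q and s is false, Dia p is true, so (Dia q and s) or Dia p is true.
    At w0: Dia q is true, s is false, so Dia q and s is false.
      At w0: Dia q requires q at some successor in {w0, w1, w2}.
        q holds at w0, so Dia q is true at w0.
    At w0: Dia p requires p at some successor in {w0, w1, w2}.
      p holds at w0, so Dia p is true at w0.

Yes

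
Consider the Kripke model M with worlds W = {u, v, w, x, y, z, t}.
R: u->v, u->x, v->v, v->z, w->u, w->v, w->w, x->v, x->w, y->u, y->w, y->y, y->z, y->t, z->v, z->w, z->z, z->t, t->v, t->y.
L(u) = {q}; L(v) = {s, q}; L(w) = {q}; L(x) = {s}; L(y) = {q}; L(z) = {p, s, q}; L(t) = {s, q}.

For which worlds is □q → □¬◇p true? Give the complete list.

Let φ = □q → □¬◇p. Evaluate φ at each world:
  u (successors {v, x}): φ is true.
  v (successors {v, z}): φ is false.
  w (successors {u, v, w}): φ is false.
  x (successors {v, w}): φ is false.
  y (successors {u, w, y, z, t}): φ is false.
  z (successors {v, w, z, t}): φ is false.
  t (successors {v, y}): φ is false.
For instance, at z:
  At z: □q is true, □¬◇p is false, so □q → □¬◇p is false.
    At z: □q requires q at every successor {v, w, z, t}.
      At v: q is true.
      At w: q is true.
      At z: q is true.
      At t: q is true.
    So □q is true at z.
    At z: □¬◇p requires ¬◇p at every successor {v, w, z, t}.
      ¬◇p fails at v, so □¬◇p is false at z.
Satisfying worlds: {u}

u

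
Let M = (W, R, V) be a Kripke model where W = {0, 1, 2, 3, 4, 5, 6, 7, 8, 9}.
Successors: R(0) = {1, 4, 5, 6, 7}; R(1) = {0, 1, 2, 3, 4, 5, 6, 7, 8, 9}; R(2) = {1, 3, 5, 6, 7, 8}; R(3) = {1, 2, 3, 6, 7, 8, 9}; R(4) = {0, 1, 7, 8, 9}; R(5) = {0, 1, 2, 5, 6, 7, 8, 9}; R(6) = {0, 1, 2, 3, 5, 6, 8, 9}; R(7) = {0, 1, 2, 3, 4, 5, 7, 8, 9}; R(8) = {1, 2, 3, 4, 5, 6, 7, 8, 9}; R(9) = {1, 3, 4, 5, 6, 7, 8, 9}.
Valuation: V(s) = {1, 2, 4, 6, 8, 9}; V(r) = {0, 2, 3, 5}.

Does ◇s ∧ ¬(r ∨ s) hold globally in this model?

Let φ = ◇s ∧ ¬(r ∨ s). Evaluate φ at each world:
  0 (successors {1, 4, 5, 6, 7}): φ is false.
  1 (successors {0, 1, 2, 3, 4, 5, 6, 7, 8, 9}): φ is false.
  2 (successors {1, 3, 5, 6, 7, 8}): φ is false.
  3 (successors {1, 2, 3, 6, 7, 8, 9}): φ is false.
  4 (successors {0, 1, 7, 8, 9}): φ is false.
  5 (successors {0, 1, 2, 5, 6, 7, 8, 9}): φ is false.
  6 (successors {0, 1, 2, 3, 5, 6, 8, 9}): φ is false.
  7 (successors {0, 1, 2, 3, 4, 5, 7, 8, 9}): φ is true.
  8 (successors {1, 2, 3, 4, 5, 6, 7, 8, 9}): φ is false.
  9 (successors {1, 3, 4, 5, 6, 7, 8, 9}): φ is false.
Detail at 0 (counterexample):
  At 0: ◇s is true, ¬(r ∨ s) is false, so ◇s ∧ ¬(r ∨ s) is false.
    At 0: ◇s requires s at some successor in {1, 4, 5, 6, 7}.
      s holds at 1, so ◇s is true at 0.

No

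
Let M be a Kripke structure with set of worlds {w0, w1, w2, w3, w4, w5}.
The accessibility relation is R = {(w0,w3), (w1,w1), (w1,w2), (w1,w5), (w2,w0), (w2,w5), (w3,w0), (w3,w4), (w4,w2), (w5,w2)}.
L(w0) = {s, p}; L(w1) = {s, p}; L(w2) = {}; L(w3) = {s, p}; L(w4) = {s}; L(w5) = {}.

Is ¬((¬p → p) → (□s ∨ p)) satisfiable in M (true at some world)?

No

Recall that □ψ holds at a world iff ψ holds at every accessible world, and ◇ψ holds iff ψ holds at some accessible world.
Let φ = ¬((¬p → p) → (□s ∨ p)). Evaluate φ at each world:
  w0 (successors {w3}): φ is false.
  w1 (successors {w1, w2, w5}): φ is false.
  w2 (successors {w0, w5}): φ is false.
  w3 (successors {w0, w4}): φ is false.
  w4 (successors {w2}): φ is false.
  w5 (successors {w2}): φ is false.
For instance, at w2:
  At w2: (¬p → p) → (□s ∨ p) is true, so ¬((¬p → p) → (□s ∨ p)) is false.
    At w2: ¬p → p is false, □s ∨ p is false, so (¬p → p) → (□s ∨ p) is true.
      At w2: □s is false, p is false, so □s ∨ p is false.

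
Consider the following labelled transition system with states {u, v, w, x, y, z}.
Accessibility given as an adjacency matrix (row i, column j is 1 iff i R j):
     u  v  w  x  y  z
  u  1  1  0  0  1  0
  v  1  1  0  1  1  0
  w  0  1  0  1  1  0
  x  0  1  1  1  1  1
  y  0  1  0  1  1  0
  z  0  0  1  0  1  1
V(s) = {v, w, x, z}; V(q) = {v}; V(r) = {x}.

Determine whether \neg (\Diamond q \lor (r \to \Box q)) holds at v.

No

At v: \Diamond q \lor (r \to \Box q) is true, so \neg (\Diamond q \lor (r \to \Box q)) is false.
  At v: \Diamond q is true, r \to \Box q is true, so \Diamond q \lor (r \to \Box q) is true.
    At v: \Diamond q requires q at some successor in {u, v, x, y}.
      q holds at v, so \Diamond q is true at v.
    At v: r is false, \Box q is false, so r \to \Box q is true.
      At v: \Box q requires q at every successor {u, v, x, y}.
        q fails at u, so \Box q is false at v.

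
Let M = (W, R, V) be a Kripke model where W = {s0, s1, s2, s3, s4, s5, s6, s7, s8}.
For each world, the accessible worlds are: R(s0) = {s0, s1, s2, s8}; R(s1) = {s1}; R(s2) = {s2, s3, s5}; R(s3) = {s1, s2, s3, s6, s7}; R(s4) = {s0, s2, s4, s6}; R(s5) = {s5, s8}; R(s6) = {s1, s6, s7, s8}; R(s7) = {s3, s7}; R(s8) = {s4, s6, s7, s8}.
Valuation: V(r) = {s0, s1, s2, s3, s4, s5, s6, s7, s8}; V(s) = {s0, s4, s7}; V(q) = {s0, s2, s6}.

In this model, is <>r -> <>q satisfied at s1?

No

At s1: <>r is true, <>q is false, so <>r -> <>q is false.
  At s1: <>r requires r at some successor in {s1}.
    r holds at s1, so <>r is true at s1.
  At s1: <>q requires q at some successor in {s1}.
    At s1: q is false.
  So <>q is false at s1.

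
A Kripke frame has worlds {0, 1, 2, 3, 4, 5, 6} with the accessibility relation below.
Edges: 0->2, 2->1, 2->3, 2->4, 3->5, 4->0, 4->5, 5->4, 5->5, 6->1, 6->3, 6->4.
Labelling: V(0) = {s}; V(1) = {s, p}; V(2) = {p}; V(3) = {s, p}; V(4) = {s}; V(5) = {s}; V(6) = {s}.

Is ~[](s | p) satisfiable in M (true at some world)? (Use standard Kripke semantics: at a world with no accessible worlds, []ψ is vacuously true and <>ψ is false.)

Recall that []ψ holds at a world iff ψ holds at every accessible world, and <>ψ holds iff ψ holds at some accessible world.
Let φ = ~[](s | p). Evaluate φ at each world:
  0 (successors {2}): φ is false.
  1 (successors ∅): φ is false.
  2 (successors {1, 3, 4}): φ is false.
  3 (successors {5}): φ is false.
  4 (successors {0, 5}): φ is false.
  5 (successors {4, 5}): φ is false.
  6 (successors {1, 3, 4}): φ is false.
For instance, at 3:
  At 3: [](s | p) is true, so ~[](s | p) is false.
    At 3: [](s | p) requires s | p at every successor {5}.
      At 5: s | p is true.
    So [](s | p) is true at 3.

No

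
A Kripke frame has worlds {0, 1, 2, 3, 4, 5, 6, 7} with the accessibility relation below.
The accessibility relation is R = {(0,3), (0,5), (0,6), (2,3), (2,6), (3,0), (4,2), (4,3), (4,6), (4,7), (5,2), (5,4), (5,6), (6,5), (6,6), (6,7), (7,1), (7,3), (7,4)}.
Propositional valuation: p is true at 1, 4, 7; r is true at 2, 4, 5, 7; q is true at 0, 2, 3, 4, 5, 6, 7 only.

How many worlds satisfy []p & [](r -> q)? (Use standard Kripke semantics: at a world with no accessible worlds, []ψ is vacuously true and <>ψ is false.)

Recall that []ψ holds at a world iff ψ holds at every accessible world, and <>ψ holds iff ψ holds at some accessible world.
Let φ = []p & [](r -> q). Evaluate φ at each world:
  0 (successors {3, 5, 6}): φ is false.
  1 (successors ∅): φ is true.
  2 (successors {3, 6}): φ is false.
  3 (successors {0}): φ is false.
  4 (successors {2, 3, 6, 7}): φ is false.
  5 (successors {2, 4, 6}): φ is false.
  6 (successors {5, 6, 7}): φ is false.
  7 (successors {1, 3, 4}): φ is false.
For instance, at 3:
  At 3: []p is false, [](r -> q) is true, so []p & [](r -> q) is false.
    At 3: []p requires p at every successor {0}.
      p fails at 0, so []p is false at 3.
    At 3: [](r -> q) requires r -> q at every successor {0}.
      At 0: r -> q is true.
    So [](r -> q) is true at 3.
Satisfying worlds: {1}

1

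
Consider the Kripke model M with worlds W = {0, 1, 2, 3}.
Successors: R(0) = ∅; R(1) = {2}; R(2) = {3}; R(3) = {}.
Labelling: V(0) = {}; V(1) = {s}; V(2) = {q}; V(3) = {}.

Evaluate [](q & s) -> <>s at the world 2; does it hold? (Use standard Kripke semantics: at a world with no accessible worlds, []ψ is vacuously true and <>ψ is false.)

Yes

At 2: [](q & s) is false, <>s is false, so [](q & s) -> <>s is true.
  At 2: [](q & s) requires q & s at every successor {3}.
    q & s fails at 3, so [](q & s) is false at 2.
  At 2: <>s requires s at some successor in {3}.
    At 3: s is false.
  So <>s is false at 2.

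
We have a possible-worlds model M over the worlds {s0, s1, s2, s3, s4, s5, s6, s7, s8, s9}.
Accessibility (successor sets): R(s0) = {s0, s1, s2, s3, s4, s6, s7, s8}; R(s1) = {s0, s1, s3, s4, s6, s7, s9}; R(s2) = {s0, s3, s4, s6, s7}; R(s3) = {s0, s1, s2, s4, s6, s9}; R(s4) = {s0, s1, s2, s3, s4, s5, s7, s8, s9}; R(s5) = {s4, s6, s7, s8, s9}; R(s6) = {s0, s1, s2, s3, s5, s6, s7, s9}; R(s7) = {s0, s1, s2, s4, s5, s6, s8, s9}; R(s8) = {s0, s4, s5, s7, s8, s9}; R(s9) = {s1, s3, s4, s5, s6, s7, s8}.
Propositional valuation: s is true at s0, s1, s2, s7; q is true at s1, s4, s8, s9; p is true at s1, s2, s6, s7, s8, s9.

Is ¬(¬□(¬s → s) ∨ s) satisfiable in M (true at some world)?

No

Let φ = ¬(¬□(¬s → s) ∨ s). Evaluate φ at each world:
  s0 (successors {s0, s1, s2, s3, s4, s6, s7, s8}): φ is false.
  s1 (successors {s0, s1, s3, s4, s6, s7, s9}): φ is false.
  s2 (successors {s0, s3, s4, s6, s7}): φ is false.
  s3 (successors {s0, s1, s2, s4, s6, s9}): φ is false.
  s4 (successors {s0, s1, s2, s3, s4, s5, s7, s8, s9}): φ is false.
  s5 (successors {s4, s6, s7, s8, s9}): φ is false.
  s6 (successors {s0, s1, s2, s3, s5, s6, s7, s9}): φ is false.
  s7 (successors {s0, s1, s2, s4, s5, s6, s8, s9}): φ is false.
  s8 (successors {s0, s4, s5, s7, s8, s9}): φ is false.
  s9 (successors {s1, s3, s4, s5, s6, s7, s8}): φ is false.
For instance, at s5:
  At s5: ¬□(¬s → s) ∨ s is true, so ¬(¬□(¬s → s) ∨ s) is false.
    At s5: ¬□(¬s → s) is true, s is false, so ¬□(¬s → s) ∨ s is true.
      At s5: □(¬s → s) is false, so ¬□(¬s → s) is true.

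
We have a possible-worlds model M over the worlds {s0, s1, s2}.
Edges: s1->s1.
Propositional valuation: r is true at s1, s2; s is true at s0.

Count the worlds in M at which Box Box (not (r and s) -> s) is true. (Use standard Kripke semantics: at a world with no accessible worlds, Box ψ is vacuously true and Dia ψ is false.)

Let φ = Box Box (not (r and s) -> s). Evaluate φ at each world:
  s0 (successors ∅): φ is true.
  s1 (successors {s1}): φ is false.
  s2 (successors ∅): φ is true.
For instance, at s1:
  At s1: Box Box (not (r and s) -> s) requires Box (not (r and s) -> s) at every successor {s1}.
    Box (not (r and s) -> s) fails at s1, so Box Box (not (r and s) -> s) is false at s1.
      At s1: Box (not (r and s) -> s) requires not (r and s) -> s at every successor {s1}.
        not (r and s) -> s fails at s1, so Box (not (r and s) -> s) is false at s1.
Satisfying worlds: {s0, s2}

2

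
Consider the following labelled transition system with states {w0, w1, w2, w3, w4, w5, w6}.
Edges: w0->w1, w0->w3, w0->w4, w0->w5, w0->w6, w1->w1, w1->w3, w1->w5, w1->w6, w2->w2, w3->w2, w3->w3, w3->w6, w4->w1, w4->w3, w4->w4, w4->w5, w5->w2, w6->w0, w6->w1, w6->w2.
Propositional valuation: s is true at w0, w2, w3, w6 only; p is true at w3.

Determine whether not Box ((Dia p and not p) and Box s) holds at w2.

At w2: Box ((Dia p and not p) and Box s) is false, so not Box ((Dia p and not p) and Box s) is true.
  At w2: Box ((Dia p and not p) and Box s) requires (Dia p and not p) and Box s at every successor {w2}.
    (Dia p and not p) and Box s fails at w2, so Box ((Dia p and not p) and Box s) is false at w2.
      At w2: Dia p and not p is false, Box s is true, so (Dia p and not p) and Box s is false.

Yes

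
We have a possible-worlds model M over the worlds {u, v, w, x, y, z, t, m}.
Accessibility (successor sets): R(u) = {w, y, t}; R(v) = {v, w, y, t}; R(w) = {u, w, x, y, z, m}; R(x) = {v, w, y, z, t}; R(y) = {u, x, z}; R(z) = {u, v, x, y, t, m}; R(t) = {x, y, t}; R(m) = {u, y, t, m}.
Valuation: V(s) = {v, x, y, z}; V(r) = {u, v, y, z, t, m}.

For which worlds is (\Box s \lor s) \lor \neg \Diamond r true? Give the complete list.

Recall that \Box ψ holds at a world iff ψ holds at every accessible world, and \Diamond ψ holds iff ψ holds at some accessible world.
Let φ = (\Box s \lor s) \lor \neg \Diamond r. Evaluate φ at each world:
  u (successors {w, y, t}): φ is false.
  v (successors {v, w, y, t}): φ is true.
  w (successors {u, w, x, y, z, m}): φ is false.
  x (successors {v, w, y, z, t}): φ is true.
  y (successors {u, x, z}): φ is true.
  z (successors {u, v, x, y, t, m}): φ is true.
  t (successors {x, y, t}): φ is false.
  m (successors {u, y, t, m}): φ is false.
For instance, at x:
  At x: \Box s \lor s is true, \neg \Diamond r is false, so (\Box s \lor s) \lor \neg \Diamond r is true.
    At x: \Box s is false, s is true, so \Box s \lor s is true.
      At x: \Box s requires s at every successor {v, w, y, z, t}.
        s fails at w, so \Box s is false at x.
    At x: \Diamond r is true, so \neg \Diamond r is false.
      At x: \Diamond r requires r at some successor in {v, w, y, z, t}.
        r holds at v, so \Diamond r is true at x.
Satisfying worlds: {v, x, y, z}

v, x, y, z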